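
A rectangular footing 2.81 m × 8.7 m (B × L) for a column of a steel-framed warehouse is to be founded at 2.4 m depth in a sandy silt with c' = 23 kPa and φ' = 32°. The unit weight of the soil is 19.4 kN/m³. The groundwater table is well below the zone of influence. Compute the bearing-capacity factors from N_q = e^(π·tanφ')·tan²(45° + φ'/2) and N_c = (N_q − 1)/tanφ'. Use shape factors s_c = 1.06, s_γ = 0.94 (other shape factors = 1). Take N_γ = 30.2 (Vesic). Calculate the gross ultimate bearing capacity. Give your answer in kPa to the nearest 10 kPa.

tan32° = 0.6249, so N_q = e^(π×0.6249)·tan²(61°) = 7.121 × 3.255 = 23.18.
N_c = (23.18 − 1)/tan32° = 35.49.
Overburden at base level: q = 19.4 × 2.4 = 46.56 kPa.
Cohesion term c·N_c·s_c = 23 × 35.49 × 1.06 = 865.25 kPa; surcharge term q·N_q = 46.56 × 23.177 = 1079.1 kPa; self-weight term 0.5·γ·B·N_γ·s_γ = 0.5 × 19.4 × 2.81 × 30.2 × 0.94 = 773.77 kPa.
q_ult = 865.25 + 1079.1 + 773.77 = 2718.1 kPa.

q_ult ≈ 2720 kPa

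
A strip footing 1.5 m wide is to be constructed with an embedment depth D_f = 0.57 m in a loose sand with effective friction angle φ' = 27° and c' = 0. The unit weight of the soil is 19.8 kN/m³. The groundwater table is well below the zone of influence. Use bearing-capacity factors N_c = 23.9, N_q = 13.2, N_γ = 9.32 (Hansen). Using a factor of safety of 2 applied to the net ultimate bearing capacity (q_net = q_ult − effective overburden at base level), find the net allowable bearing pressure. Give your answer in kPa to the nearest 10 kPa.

q = γ·D_f = 19.8 × 0.57 = 11.286 kPa.
q·N_q = 11.286 × 13.2 = 148.98 kPa
0.5·γ·B·N_γ = 0.5 × 19.8 × 1.5 × 9.32 = 138.4 kPa
q_ult = 148.98 + 138.4 = 287.38 kPa.
Net ultimate: q_net = 287.38 − 11.286 = 276.09 kPa.
q_all(net) = 276.09 / 2 = 138.05 kPa.

q_all(net) ≈ 140 kPa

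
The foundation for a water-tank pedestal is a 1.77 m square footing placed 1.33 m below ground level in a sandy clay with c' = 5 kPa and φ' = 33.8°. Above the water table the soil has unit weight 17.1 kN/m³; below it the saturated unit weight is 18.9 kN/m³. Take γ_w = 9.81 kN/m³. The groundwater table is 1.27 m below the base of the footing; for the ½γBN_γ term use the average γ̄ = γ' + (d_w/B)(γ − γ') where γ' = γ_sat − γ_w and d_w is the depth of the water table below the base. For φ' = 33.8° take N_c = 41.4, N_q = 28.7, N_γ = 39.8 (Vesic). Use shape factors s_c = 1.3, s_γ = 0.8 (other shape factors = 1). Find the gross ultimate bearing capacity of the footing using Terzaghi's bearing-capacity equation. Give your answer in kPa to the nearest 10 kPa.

q_ult ≈ 1340 kPa

Effective surcharge at the founding depth q = γ·D_f = 17.1 × 1.33 = 22.743 kPa.
With d_w = 1.27 m < B, γ̄ = 9.09 + (1.27/1.77) × (17.1 − 9.09) = 14.837 kN/m³.
q_ult = c·N_c·s_c + q·N_q + 0.5·γ·B·N_γ·s_γ
     = 5 × 41.4 × 1.3 + 22.743 × 28.7 + 0.5 × 14.837 × 1.77 × 39.8 × 0.8
     = 269.1 + 652.72 + 418.09 = 1339.9 kPa.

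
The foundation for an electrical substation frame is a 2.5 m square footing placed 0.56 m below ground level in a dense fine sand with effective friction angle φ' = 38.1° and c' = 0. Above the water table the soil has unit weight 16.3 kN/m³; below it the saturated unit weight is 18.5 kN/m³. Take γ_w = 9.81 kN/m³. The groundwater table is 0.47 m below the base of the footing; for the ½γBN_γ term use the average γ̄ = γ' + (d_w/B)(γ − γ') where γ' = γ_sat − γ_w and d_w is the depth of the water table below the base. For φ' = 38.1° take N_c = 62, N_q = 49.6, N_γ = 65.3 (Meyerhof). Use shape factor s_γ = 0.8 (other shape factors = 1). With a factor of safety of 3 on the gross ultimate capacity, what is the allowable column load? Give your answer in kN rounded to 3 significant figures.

q = γ·D_f = 16.3 × 0.56 = 9.128 kPa.
γ' = 8.69 kN/m³; averaging over the depth B below the base, γ̄ = γ' + (d_w/B)(γ − γ') = 10.121 kN/m³.
q·N_q = 9.128 × 49.6 = 452.75 kPa
0.5·γ·B·N_γ·s_γ = 0.5 × 10.121 × 2.5 × 65.3 × 0.8 = 660.88 kPa
q_ult = 452.75 + 660.88 = 1113.6 kPa.
Gross allowable pressure q_all = 1113.6 / 3 = 371.21 kPa.
Footing area = 6.25 m², so allowable column load = 371.21 × 6.25 = 2320.1 kN.

P_all ≈ 2320 kN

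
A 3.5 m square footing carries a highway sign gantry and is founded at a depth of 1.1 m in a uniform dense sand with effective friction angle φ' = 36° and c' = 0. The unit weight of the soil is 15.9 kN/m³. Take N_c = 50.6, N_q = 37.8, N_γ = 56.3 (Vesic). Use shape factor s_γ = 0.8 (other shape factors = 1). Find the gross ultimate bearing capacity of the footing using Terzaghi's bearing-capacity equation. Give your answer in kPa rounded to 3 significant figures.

q_ult ≈ 1910 kPa

Overburden at base level: q = 15.9 × 1.1 = 17.49 kPa.
Surcharge term q·N_q = 17.49 × 37.8 = 661.12 kPa; self-weight term 0.5·γ·B·N_γ·s_γ = 0.5 × 15.9 × 3.5 × 56.3 × 0.8 = 1253.2 kPa.
q_ult = 661.12 + 1253.2 = 1914.4 kPa.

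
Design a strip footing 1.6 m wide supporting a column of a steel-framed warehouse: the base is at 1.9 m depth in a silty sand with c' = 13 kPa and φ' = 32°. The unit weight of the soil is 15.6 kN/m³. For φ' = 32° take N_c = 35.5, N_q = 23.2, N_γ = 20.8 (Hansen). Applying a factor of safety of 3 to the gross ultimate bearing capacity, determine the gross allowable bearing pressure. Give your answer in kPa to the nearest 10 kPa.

Effective surcharge at the founding depth q = γ·D_f = 15.6 × 1.9 = 29.64 kPa.
q_ult = c·N_c + q·N_q + 0.5·γ·B·N_γ
     = 13 × 35.5 + 29.64 × 23.2 + 0.5 × 15.6 × 1.6 × 20.8
     = 461.5 + 687.65 + 259.58 = 1408.7 kPa.
q_all = q_ult / FS = 1408.7 / 3 = 469.58 kPa.

q_all ≈ 470 kPa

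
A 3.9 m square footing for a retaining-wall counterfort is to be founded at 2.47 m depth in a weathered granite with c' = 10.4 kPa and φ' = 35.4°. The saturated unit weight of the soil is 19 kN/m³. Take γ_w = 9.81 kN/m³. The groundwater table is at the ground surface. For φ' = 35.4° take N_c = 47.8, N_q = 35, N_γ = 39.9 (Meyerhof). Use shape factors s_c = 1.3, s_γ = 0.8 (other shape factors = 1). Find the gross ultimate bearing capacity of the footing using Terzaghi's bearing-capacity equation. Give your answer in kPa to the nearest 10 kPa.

Water table at ground surface, so effective unit weight γ' = 19 − 9.81 = 9.19 kN/m³ is used throughout; overburden q = 9.19 × 2.47 = 22.699 kPa; the same γ' applies in the ½γBN_γ term.
Cohesion term c·N_c·s_c = 10.4 × 47.8 × 1.3 = 646.26 kPa; surcharge term q·N_q = 22.699 × 35 = 794.48 kPa; self-weight term 0.5·γ·B·N_γ·s_γ = 0.5 × 9.19 × 3.9 × 39.9 × 0.8 = 572.02 kPa.
q_ult = 646.26 + 794.48 + 572.02 = 2012.8 kPa.

q_ult ≈ 2010 kPa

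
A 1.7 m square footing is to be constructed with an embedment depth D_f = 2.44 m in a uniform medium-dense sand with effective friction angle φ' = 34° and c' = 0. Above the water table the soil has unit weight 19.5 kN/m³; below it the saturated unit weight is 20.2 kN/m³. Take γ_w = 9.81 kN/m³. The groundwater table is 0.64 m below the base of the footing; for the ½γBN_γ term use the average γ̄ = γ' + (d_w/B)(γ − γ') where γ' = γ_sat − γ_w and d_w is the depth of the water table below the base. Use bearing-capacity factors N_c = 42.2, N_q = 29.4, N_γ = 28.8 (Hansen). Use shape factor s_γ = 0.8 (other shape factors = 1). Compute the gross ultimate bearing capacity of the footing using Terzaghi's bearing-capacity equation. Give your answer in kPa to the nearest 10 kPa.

q = γ·D_f = 19.5 × 2.44 = 47.58 kPa.
γ' = 10.39 kN/m³; averaging over the depth B below the base, γ̄ = γ' + (d_w/B)(γ − γ') = 13.82 kN/m³.
q·N_q = 47.58 × 29.4 = 1398.9 kPa
0.5·γ·B·N_γ·s_γ = 0.5 × 13.82 × 1.7 × 28.8 × 0.8 = 270.64 kPa
q_ult = 1398.9 + 270.64 = 1669.5 kPa.

q_ult ≈ 1670 kPa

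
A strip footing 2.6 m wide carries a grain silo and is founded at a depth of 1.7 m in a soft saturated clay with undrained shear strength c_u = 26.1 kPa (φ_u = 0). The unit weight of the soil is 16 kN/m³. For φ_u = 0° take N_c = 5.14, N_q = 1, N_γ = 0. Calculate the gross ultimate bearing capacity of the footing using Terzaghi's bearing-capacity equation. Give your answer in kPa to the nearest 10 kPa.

q_ult ≈ 160 kPa

Effective surcharge at the founding depth q = γ·D_f = 16 × 1.7 = 27.2 kPa.
q_ult = c·N_c + q·N_q
     = 26.1 × 5.14 + 27.2 × 1
     = 134.15 + 27.2 = 161.35 kPa.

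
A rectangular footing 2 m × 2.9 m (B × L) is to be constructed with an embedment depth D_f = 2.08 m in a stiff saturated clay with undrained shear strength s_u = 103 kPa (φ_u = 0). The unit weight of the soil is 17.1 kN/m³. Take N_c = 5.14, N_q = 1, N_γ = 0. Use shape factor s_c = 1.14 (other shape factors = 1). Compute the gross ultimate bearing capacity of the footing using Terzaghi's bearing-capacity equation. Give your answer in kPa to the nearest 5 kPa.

q_ult ≈ 640 kPa

Overburden at base level: q = 17.1 × 2.08 = 35.568 kPa.
Cohesion term c·N_c·s_c = 103 × 5.14 × 1.14 = 603.54 kPa; surcharge term q·N_q = 35.568 × 1 = 35.568 kPa.
q_ult = 603.54 + 35.568 = 639.11 kPa.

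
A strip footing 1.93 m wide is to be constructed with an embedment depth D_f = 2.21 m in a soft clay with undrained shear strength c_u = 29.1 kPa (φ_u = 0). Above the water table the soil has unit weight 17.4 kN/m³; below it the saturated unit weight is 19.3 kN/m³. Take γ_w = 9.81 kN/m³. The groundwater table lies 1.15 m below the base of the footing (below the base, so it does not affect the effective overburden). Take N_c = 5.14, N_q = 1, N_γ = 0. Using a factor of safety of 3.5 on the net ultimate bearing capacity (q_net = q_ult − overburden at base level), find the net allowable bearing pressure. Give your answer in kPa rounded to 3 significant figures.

q = γ·D_f = 17.4 × 2.21 = 38.454 kPa.
c·N_c = 29.1 × 5.14 = 149.57 kPa
q·N_q = 38.454 × 1 = 38.454 kPa
q_ult = 149.57 + 38.454 = 188.03 kPa.
q_net = 188.03 − 38.454 = 149.57 kPa.
q_all(net) = 149.57 / 3.5 = 42.735 kPa.

q_all(net) ≈ 42.7 kPa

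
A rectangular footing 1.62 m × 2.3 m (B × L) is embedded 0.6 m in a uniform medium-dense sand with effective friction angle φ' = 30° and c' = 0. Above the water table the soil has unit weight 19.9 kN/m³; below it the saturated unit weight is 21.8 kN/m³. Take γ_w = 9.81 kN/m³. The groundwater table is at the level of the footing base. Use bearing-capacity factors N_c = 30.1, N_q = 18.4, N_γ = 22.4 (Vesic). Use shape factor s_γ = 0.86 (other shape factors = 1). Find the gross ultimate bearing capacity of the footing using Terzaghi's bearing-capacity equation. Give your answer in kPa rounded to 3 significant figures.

q_ult ≈ 407 kPa

q = γ·D_f = 19.9 × 0.6 = 11.94 kPa.
For the ½γBN_γ term take γ' = 21.8 − 9.81 = 11.99 kN/m³ (soil below base is submerged).
q·N_q = 11.94 × 18.4 = 219.7 kPa
0.5·γ·B·N_γ·s_γ = 0.5 × 11.99 × 1.62 × 22.4 × 0.86 = 187.09 kPa
q_ult = 219.7 + 187.09 = 406.79 kPa.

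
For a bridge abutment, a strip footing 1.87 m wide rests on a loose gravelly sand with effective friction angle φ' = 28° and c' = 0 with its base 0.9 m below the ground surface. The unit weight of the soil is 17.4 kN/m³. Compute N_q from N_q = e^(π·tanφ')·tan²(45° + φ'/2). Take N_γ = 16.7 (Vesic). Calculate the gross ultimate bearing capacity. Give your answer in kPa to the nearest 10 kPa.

q_ult ≈ 500 kPa

tan28° = 0.5317, so N_q = e^(π×0.5317)·tan²(59°) = 5.314 × 2.77 = 14.72.
Overburden at base level: q = 17.4 × 0.9 = 15.66 kPa.
Surcharge term q·N_q = 15.66 × 14.72 = 230.51 kPa; self-weight term 0.5·γ·B·N_γ = 0.5 × 17.4 × 1.87 × 16.7 = 271.69 kPa.
q_ult = 230.51 + 271.69 = 502.21 kPa.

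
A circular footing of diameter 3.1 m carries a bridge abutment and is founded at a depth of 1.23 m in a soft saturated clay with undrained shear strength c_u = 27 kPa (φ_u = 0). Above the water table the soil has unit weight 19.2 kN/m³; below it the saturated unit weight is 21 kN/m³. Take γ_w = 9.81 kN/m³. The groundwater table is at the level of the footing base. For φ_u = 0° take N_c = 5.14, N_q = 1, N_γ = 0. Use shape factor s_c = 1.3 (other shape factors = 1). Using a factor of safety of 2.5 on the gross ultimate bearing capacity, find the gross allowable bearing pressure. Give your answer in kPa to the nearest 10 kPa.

Overburden at base level: q = 19.2 × 1.23 = 23.616 kPa.
Cohesion term c·N_c·s_c = 27 × 5.14 × 1.3 = 180.41 kPa; surcharge term q·N_q = 23.616 × 1 = 23.616 kPa.
q_ult = 180.41 + 23.616 = 204.03 kPa.
q_all = 204.03 / 2.5 = 81.612 kPa.

q_all ≈ 80 kPa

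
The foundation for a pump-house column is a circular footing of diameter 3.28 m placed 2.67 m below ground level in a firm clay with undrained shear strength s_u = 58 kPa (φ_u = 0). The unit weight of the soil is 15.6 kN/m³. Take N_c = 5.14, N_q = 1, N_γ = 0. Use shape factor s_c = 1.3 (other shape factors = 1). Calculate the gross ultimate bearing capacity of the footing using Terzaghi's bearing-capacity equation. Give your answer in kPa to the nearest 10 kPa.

Effective surcharge at the founding depth q = γ·D_f = 15.6 × 2.67 = 41.652 kPa.
q_ult = c·N_c·s_c + q·N_q
     = 58 × 5.14 × 1.3 + 41.652 × 1
     = 387.56 + 41.652 = 429.21 kPa.

q_ult ≈ 430 kPa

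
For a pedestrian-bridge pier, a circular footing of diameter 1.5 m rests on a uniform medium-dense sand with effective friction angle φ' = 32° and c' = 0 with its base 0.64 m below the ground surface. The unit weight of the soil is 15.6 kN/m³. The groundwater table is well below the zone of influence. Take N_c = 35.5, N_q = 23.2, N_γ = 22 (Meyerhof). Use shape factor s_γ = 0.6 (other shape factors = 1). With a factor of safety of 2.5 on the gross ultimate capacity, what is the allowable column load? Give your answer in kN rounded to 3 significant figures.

P_all ≈ 273 kN

Effective surcharge at the founding depth q = γ·D_f = 15.6 × 0.64 = 9.984 kPa.
q_ult = q·N_q + 0.5·γ·B·N_γ·s_γ
     = 9.984 × 23.2 + 0.5 × 15.6 × 1.5 × 22 × 0.6
     = 231.63 + 154.44 = 386.07 kPa.
Gross allowable pressure q_all = 386.07 / 2.5 = 154.43 kPa.
Footing area = 1.7671 m², so allowable column load = 154.43 × 1.7671 = 272.89 kN.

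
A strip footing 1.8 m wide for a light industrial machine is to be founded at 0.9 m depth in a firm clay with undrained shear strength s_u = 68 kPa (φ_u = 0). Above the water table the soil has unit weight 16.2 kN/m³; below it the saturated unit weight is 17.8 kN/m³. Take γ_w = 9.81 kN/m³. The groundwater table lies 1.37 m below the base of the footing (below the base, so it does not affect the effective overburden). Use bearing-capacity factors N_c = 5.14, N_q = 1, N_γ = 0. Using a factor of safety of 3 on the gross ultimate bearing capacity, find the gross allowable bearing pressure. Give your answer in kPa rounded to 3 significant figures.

q = γ·D_f = 16.2 × 0.9 = 14.58 kPa.
c·N_c = 68 × 5.14 = 349.52 kPa
q·N_q = 14.58 × 1 = 14.58 kPa
q_ult = 349.52 + 14.58 = 364.1 kPa.
q_all = 364.1 / 3 = 121.37 kPa.

q_all ≈ 121 kPa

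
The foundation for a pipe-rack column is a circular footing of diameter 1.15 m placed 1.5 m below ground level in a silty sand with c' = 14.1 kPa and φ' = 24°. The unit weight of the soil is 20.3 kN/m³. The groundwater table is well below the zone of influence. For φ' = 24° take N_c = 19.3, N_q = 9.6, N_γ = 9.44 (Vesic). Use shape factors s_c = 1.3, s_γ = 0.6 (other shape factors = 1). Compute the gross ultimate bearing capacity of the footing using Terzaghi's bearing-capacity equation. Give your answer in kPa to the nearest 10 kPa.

q_ult ≈ 710 kPa

Effective surcharge at the founding depth q = γ·D_f = 20.3 × 1.5 = 30.45 kPa.
q_ult = c·N_c·s_c + q·N_q + 0.5·γ·B·N_γ·s_γ
     = 14.1 × 19.3 × 1.3 + 30.45 × 9.6 + 0.5 × 20.3 × 1.15 × 9.44 × 0.6
     = 353.77 + 292.32 + 66.113 = 712.2 kPa.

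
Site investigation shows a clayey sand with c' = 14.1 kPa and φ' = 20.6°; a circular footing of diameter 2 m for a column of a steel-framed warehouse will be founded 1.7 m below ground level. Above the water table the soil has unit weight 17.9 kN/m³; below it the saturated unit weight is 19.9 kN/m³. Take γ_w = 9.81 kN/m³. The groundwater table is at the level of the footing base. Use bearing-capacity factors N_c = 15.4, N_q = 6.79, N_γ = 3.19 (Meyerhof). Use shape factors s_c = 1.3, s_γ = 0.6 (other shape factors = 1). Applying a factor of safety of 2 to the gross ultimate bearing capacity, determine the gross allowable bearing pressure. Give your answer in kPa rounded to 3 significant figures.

q_all ≈ 254 kPa

Overburden at base level: q = 17.9 × 1.7 = 30.43 kPa.
Below the base the soil is submerged, so the ½γBN_γ term uses γ' = 19.9 − 9.81 = 10.09 kN/m³.
Cohesion term c·N_c·s_c = 14.1 × 15.4 × 1.3 = 282.28 kPa; surcharge term q·N_q = 30.43 × 6.79 = 206.62 kPa; self-weight term 0.5·γ·B·N_γ·s_γ = 0.5 × 10.09 × 2 × 3.19 × 0.6 = 19.312 kPa.
q_ult = 282.28 + 206.62 + 19.312 = 508.21 kPa.
q_all = q_ult / FS = 508.21 / 2 = 254.11 kPa.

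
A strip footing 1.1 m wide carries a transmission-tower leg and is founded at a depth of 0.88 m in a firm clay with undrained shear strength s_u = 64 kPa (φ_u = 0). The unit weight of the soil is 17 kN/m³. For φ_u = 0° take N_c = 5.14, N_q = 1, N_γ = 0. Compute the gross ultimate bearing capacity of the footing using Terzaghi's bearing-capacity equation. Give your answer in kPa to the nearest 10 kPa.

q_ult ≈ 340 kPa

q = γ·D_f = 17 × 0.88 = 14.96 kPa.
c·N_c = 64 × 5.14 = 328.96 kPa
q·N_q = 14.96 × 1 = 14.96 kPa
q_ult = 328.96 + 14.96 = 343.92 kPa.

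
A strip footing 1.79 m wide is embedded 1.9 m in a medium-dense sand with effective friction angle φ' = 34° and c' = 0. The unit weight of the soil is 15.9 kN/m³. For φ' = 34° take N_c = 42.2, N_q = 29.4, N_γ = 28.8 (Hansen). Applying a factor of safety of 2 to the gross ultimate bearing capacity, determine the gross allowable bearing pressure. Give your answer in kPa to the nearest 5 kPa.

q_all ≈ 650 kPa

Overburden at base level: q = 15.9 × 1.9 = 30.21 kPa.
Surcharge term q·N_q = 30.21 × 29.4 = 888.17 kPa; self-weight term 0.5·γ·B·N_γ = 0.5 × 15.9 × 1.79 × 28.8 = 409.84 kPa.
q_ult = 888.17 + 409.84 = 1298 kPa.
q_all = q_ult / FS = 1298 / 2 = 649.01 kPa.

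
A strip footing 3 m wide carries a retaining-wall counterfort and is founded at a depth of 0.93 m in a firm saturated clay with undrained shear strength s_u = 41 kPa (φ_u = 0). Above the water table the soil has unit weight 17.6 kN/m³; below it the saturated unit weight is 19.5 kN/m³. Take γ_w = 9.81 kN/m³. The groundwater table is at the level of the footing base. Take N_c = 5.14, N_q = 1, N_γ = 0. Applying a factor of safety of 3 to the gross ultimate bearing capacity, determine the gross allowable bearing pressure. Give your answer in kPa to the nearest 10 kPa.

Effective surcharge at the founding depth q = γ·D_f = 17.6 × 0.93 = 16.368 kPa.
q_ult = c·N_c + q·N_q
     = 41 × 5.14 + 16.368 × 1
     = 210.74 + 16.368 = 227.11 kPa.
q_all = q_ult / FS = 227.11 / 3 = 75.703 kPa.

q_all ≈ 80 kPa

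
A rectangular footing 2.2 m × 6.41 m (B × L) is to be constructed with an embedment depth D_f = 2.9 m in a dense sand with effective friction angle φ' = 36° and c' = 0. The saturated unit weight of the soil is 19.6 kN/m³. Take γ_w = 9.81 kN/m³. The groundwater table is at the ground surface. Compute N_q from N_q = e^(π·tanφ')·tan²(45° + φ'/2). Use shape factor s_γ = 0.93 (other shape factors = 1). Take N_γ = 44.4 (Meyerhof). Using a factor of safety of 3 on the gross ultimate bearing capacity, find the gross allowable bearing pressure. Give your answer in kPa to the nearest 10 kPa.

N_q = e^(π·tan36°)·tan²(63°) = 37.75.
With the water table at the surface the whole profile is submerged: γ' = 19.6 − 9.81 = 9.79 kN/m³, so q = γ'·D_f = 28.391 kPa; the same γ' applies in the ½γBN_γ term.
q_ult = q·N_q + 0.5·γ·B·N_γ·s_γ
     = 28.391 × 37.752 + 0.5 × 9.79 × 2.2 × 44.4 × 0.93
     = 1071.8 + 444.67 = 1516.5 kPa.
q_all = 1516.5 / 3 = 505.5 kPa.

q_all ≈ 510 kPa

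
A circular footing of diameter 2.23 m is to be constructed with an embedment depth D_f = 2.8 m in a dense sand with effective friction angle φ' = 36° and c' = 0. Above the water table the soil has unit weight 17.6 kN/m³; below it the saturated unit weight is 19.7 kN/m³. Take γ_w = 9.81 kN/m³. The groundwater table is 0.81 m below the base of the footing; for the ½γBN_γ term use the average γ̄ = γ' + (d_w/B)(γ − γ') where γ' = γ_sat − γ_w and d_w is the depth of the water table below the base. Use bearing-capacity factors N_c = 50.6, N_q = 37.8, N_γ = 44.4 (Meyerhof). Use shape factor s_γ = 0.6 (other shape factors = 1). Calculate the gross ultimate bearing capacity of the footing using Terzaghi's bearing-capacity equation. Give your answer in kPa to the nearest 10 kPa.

q_ult ≈ 2240 kPa

Overburden at base level: q = 17.6 × 2.8 = 49.28 kPa.
The water table is 0.81 m below the base (< B = 2.23 m), so the ½γBN_γ term uses γ̄ = γ' + (d_w/B)(γ − γ') = 9.89 + (0.81/2.23)(17.6 − 9.89) = 12.69 kN/m³.
Surcharge term q·N_q = 49.28 × 37.8 = 1862.8 kPa; self-weight term 0.5·γ·B·N_γ·s_γ = 0.5 × 12.69 × 2.23 × 44.4 × 0.6 = 376.95 kPa.
q_ult = 1862.8 + 376.95 = 2239.7 kPa.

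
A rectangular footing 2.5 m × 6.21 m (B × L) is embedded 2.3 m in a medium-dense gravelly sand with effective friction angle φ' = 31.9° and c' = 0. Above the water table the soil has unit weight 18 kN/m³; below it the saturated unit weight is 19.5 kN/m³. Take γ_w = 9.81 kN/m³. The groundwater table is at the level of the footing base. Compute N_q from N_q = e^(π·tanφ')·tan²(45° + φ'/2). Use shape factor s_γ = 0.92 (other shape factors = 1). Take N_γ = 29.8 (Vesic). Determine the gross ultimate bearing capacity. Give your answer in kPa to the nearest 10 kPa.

q_ult ≈ 1280 kPa

tan31.9° = 0.6224, so N_q = e^(π×0.6224)·tan²(60.95°) = 7.067 × 3.241 = 22.91.
q = γ·D_f = 18 × 2.3 = 41.4 kPa.
For the ½γBN_γ term take γ' = 19.5 − 9.81 = 9.69 kN/m³ (soil below base is submerged).
q·N_q = 41.4 × 22.907 = 948.33 kPa
0.5·γ·B·N_γ·s_γ = 0.5 × 9.69 × 2.5 × 29.8 × 0.92 = 332.08 kPa
q_ult = 948.33 + 332.08 = 1280.4 kPa.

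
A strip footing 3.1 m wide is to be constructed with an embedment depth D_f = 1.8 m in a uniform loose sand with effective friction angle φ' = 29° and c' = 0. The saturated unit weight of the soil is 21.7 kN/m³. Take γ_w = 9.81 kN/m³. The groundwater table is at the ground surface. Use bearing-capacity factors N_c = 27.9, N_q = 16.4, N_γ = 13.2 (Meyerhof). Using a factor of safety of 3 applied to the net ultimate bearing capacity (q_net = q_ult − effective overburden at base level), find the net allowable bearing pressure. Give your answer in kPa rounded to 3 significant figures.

With the water table at the surface the whole profile is submerged: γ' = 21.7 − 9.81 = 11.89 kN/m³, so q = γ'·D_f = 21.402 kPa; the same γ' applies in the ½γBN_γ term.
q_ult = q·N_q + 0.5·γ·B·N_γ
     = 21.402 × 16.4 + 0.5 × 11.89 × 3.1 × 13.2
     = 350.99 + 243.27 = 594.26 kPa.
Net ultimate: q_net = 594.26 − 21.402 = 572.86 kPa.
q_all(net) = 572.86 / 3 = 190.95 kPa.

q_all(net) ≈ 191 kPa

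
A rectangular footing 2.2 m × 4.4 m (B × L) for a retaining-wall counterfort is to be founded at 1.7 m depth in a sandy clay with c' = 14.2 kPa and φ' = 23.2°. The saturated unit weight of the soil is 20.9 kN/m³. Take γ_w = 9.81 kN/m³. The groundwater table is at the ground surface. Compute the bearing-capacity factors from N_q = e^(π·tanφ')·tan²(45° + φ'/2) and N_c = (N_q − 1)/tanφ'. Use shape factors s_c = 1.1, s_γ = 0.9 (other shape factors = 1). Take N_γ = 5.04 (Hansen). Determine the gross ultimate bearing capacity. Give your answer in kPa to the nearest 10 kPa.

tan23.2° = 0.4286, so N_q = e^(π×0.4286)·tan²(56.6°) = 3.844 × 2.3 = 8.84.
N_c = (8.84 − 1)/tan23.2° = 18.29.
Water table at ground surface, so effective unit weight γ' = 20.9 − 9.81 = 11.09 kN/m³ is used throughout; overburden q = 11.09 × 1.7 = 18.853 kPa; the same γ' applies in the ½γBN_γ term.
Cohesion term c·N_c·s_c = 14.2 × 18.294 × 1.1 = 285.76 kPa; surcharge term q·N_q = 18.853 × 8.841 = 166.68 kPa; self-weight term 0.5·γ·B·N_γ·s_γ = 0.5 × 11.09 × 2.2 × 5.04 × 0.9 = 55.335 kPa.
q_ult = 285.76 + 166.68 + 55.335 = 507.77 kPa.

q_ult ≈ 510 kPa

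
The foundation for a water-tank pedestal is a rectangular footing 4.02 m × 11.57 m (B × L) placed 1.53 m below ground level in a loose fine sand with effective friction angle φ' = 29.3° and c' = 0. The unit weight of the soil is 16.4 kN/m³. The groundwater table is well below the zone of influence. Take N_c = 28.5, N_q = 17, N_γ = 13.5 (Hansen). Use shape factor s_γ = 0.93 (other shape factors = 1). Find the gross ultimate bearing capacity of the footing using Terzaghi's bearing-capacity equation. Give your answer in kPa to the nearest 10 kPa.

Overburden at base level: q = 16.4 × 1.53 = 25.092 kPa.
Surcharge term q·N_q = 25.092 × 17 = 426.56 kPa; self-weight term 0.5·γ·B·N_γ·s_γ = 0.5 × 16.4 × 4.02 × 13.5 × 0.93 = 413.86 kPa.
q_ult = 426.56 + 413.86 = 840.43 kPa.

q_ult ≈ 840 kPa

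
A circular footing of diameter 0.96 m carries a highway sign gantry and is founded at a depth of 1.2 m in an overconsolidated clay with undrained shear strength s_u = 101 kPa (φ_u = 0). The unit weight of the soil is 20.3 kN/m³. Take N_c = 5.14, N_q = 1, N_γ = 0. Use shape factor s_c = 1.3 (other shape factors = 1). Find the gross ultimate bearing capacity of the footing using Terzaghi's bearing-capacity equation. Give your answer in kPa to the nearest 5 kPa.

q_ult ≈ 700 kPa

q = γ·D_f = 20.3 × 1.2 = 24.36 kPa.
c·N_c·s_c = 101 × 5.14 × 1.3 = 674.88 kPa
q·N_q = 24.36 × 1 = 24.36 kPa
q_ult = 674.88 + 24.36 = 699.24 kPa.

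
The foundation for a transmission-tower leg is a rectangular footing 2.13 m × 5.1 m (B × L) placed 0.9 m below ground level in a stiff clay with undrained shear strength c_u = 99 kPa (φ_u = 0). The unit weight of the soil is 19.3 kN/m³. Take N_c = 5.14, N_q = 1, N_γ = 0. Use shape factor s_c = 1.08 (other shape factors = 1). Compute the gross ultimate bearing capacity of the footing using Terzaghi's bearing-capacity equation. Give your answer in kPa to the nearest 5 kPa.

q = γ·D_f = 19.3 × 0.9 = 17.37 kPa.
c·N_c·s_c = 99 × 5.14 × 1.08 = 549.57 kPa
q·N_q = 17.37 × 1 = 17.37 kPa
q_ult = 549.57 + 17.37 = 566.94 kPa.

q_ult ≈ 565 kPa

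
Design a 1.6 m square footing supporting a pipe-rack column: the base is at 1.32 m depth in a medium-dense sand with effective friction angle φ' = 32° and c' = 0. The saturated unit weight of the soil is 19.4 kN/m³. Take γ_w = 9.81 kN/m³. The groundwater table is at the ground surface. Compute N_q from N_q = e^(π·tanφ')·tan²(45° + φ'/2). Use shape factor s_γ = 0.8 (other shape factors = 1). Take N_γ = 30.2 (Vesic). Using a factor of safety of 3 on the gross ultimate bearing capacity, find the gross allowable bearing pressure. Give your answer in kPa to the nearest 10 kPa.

N_q = e^(π·tan32°)·tan²(61°) = 23.18.
Water table at ground surface, so effective unit weight γ' = 19.4 − 9.81 = 9.59 kN/m³ is used throughout; overburden q = 9.59 × 1.32 = 12.659 kPa; the same γ' applies in the ½γBN_γ term.
Surcharge term q·N_q = 12.659 × 23.177 = 293.39 kPa; self-weight term 0.5·γ·B·N_γ·s_γ = 0.5 × 9.59 × 1.6 × 30.2 × 0.8 = 185.36 kPa.
q_ult = 293.39 + 185.36 = 478.75 kPa.
q_all = 478.75 / 3 = 159.58 kPa.

q_all ≈ 160 kPa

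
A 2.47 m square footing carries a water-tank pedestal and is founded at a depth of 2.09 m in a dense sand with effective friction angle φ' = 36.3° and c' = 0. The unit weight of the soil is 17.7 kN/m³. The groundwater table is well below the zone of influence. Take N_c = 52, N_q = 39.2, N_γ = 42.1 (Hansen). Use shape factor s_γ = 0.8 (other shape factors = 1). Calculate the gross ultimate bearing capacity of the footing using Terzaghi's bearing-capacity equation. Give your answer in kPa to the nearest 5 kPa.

Effective surcharge at the founding depth q = γ·D_f = 17.7 × 2.09 = 36.993 kPa.
q_ult = q·N_q + 0.5·γ·B·N_γ·s_γ
     = 36.993 × 39.2 + 0.5 × 17.7 × 2.47 × 42.1 × 0.8
     = 1450.1 + 736.23 = 2186.4 kPa.

q_ult ≈ 2185 kPa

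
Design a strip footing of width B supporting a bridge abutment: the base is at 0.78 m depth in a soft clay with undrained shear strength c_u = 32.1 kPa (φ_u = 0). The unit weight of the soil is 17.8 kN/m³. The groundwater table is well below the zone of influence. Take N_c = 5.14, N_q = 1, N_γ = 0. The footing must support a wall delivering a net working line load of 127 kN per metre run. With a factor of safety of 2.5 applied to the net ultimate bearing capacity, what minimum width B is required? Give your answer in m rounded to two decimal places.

Overburden at base level: q = 17.8 × 0.78 = 13.884 kPa.
Cohesion term c·N_c = 32.1 × 5.14 = 164.99 kPa; surcharge term q·N_q = 13.884 × 1 = 13.884 kPa.
q_ult = 164.99 + 13.884 = 178.88 kPa.
For φ = 0 the ½γBN_γ term vanishes, so q_ult is independent of B. q_net = 178.88 − 13.884 = 164.99 kPa; q_all(net) = 164.99/2.5 = 65.998 kPa.
Required width B = w / q_all(net) = 127 / 65.998 = 1.924 m.

B = 1.92 m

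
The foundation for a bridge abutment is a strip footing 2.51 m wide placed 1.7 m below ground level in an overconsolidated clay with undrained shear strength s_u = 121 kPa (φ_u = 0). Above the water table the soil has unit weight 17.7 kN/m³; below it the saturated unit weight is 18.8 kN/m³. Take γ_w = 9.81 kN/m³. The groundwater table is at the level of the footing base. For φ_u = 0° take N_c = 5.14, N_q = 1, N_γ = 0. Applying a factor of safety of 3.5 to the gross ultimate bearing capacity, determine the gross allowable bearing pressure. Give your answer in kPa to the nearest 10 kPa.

q_all ≈ 190 kPa

q = γ·D_f = 17.7 × 1.7 = 30.09 kPa.
c·N_c = 121 × 5.14 = 621.94 kPa
q·N_q = 30.09 × 1 = 30.09 kPa
q_ult = 621.94 + 30.09 = 652.03 kPa.
q_all = q_ult / FS = 652.03 / 3.5 = 186.29 kPa.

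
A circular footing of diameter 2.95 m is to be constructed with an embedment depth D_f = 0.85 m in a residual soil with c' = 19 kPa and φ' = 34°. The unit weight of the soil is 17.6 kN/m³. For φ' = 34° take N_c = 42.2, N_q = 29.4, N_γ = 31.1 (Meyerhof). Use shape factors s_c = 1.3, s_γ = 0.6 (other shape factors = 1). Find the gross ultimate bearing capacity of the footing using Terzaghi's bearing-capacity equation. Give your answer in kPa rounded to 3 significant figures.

q = γ·D_f = 17.6 × 0.85 = 14.96 kPa.
c·N_c·s_c = 19 × 42.2 × 1.3 = 1042.3 kPa
q·N_q = 14.96 × 29.4 = 439.82 kPa
0.5·γ·B·N_γ·s_γ = 0.5 × 17.6 × 2.95 × 31.1 × 0.6 = 484.41 kPa
q_ult = 1042.3 + 439.82 + 484.41 = 1966.6 kPa.

q_ult ≈ 1970 kPa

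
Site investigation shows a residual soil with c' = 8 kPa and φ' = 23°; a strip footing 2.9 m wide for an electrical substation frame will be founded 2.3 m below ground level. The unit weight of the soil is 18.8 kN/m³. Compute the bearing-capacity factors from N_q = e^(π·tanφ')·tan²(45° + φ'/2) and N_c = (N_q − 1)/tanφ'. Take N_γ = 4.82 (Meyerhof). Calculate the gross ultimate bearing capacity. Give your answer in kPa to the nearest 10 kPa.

tan23° = 0.4245, so N_q = e^(π×0.4245)·tan²(56.5°) = 3.794 × 2.283 = 8.66.
N_c = (8.66 − 1)/tan23° = 18.05.
Effective surcharge at the founding depth q = γ·D_f = 18.8 × 2.3 = 43.24 kPa.
q_ult = c·N_c + q·N_q + 0.5·γ·B·N_γ
     = 8 × 18.049 + 43.24 × 8.6612 + 0.5 × 18.8 × 2.9 × 4.82
     = 144.39 + 374.51 + 131.39 = 650.29 kPa.

q_ult ≈ 650 kPa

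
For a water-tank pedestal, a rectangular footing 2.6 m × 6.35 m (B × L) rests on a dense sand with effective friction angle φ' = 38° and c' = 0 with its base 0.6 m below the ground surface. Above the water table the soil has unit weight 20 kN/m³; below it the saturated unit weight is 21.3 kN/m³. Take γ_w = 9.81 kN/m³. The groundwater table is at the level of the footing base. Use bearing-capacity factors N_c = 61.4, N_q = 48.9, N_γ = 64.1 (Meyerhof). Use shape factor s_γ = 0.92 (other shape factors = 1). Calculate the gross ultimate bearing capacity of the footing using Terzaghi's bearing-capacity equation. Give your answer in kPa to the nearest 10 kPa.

q_ult ≈ 1470 kPa

Overburden at base level: q = 20 × 0.6 = 12 kPa.
Below the base the soil is submerged, so the ½γBN_γ term uses γ' = 21.3 − 9.81 = 11.49 kN/m³.
Surcharge term q·N_q = 12 × 48.9 = 586.8 kPa; self-weight term 0.5·γ·B·N_γ·s_γ = 0.5 × 11.49 × 2.6 × 64.1 × 0.92 = 880.86 kPa.
q_ult = 586.8 + 880.86 = 1467.7 kPa.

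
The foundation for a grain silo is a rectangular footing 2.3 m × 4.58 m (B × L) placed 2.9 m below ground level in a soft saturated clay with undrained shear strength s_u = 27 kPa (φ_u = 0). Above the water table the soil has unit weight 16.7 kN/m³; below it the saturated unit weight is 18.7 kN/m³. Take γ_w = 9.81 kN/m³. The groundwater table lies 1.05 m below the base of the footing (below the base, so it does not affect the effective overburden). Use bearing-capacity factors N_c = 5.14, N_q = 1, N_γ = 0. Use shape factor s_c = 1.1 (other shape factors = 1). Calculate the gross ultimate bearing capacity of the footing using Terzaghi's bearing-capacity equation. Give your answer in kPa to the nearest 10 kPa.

Effective surcharge at the founding depth q = γ·D_f = 16.7 × 2.9 = 48.43 kPa.
q_ult = c·N_c·s_c + q·N_q
     = 27 × 5.14 × 1.1 + 48.43 × 1
     = 152.66 + 48.43 = 201.09 kPa.

q_ult ≈ 200 kPa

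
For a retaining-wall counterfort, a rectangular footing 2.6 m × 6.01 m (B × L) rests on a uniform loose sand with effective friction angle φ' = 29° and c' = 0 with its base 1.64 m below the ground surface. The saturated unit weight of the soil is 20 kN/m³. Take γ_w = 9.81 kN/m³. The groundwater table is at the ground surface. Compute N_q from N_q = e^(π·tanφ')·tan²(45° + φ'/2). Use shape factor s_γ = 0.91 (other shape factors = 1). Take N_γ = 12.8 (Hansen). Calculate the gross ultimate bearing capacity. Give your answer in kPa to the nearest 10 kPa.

tan29° = 0.5543, so N_q = e^(π×0.5543)·tan²(59.5°) = 5.705 × 2.882 = 16.44.
γ' = 20 − 9.81 = 10.19 kN/m³ (submerged throughout). q = 10.19 × 1.64 = 16.712 kPa; the same γ' applies in the ½γBN_γ term.
q·N_q = 16.712 × 16.443 = 274.79 kPa
0.5·γ·B·N_γ·s_γ = 0.5 × 10.19 × 2.6 × 12.8 × 0.91 = 154.3 kPa
q_ult = 274.79 + 154.3 = 429.1 kPa.

q_ult ≈ 430 kPa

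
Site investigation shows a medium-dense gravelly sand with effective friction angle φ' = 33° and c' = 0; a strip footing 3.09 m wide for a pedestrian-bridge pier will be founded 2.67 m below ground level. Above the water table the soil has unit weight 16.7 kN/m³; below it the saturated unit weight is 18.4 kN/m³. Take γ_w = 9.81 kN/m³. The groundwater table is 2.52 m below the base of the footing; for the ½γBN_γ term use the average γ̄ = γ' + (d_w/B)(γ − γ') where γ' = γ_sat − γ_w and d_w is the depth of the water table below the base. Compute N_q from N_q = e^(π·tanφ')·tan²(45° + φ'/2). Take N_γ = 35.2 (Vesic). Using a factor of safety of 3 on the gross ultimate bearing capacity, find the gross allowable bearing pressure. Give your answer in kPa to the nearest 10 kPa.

N_q = e^(π·tan33°)·tan²(61.5°) = 26.09.
Effective surcharge at the founding depth q = γ·D_f = 16.7 × 2.67 = 44.589 kPa.
With d_w = 2.52 m < B, γ̄ = 8.59 + (2.52/3.09) × (16.7 − 8.59) = 15.204 kN/m³.
q_ult = q·N_q + 0.5·γ·B·N_γ
     = 44.589 × 26.092 + 0.5 × 15.204 × 3.09 × 35.2
     = 1163.4 + 826.85 = 1990.3 kPa.
q_all = 1990.3 / 3 = 663.42 kPa.

q_all ≈ 660 kPa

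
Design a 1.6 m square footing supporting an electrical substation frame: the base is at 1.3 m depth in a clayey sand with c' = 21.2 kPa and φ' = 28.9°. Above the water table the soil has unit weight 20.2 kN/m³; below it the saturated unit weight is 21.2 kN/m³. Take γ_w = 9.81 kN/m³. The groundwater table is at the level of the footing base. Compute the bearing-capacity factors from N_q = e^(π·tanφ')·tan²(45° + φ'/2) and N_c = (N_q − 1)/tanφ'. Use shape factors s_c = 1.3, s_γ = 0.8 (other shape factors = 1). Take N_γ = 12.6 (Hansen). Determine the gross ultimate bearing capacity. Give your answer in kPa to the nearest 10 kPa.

q_ult ≈ 1280 kPa

tan28.9° = 0.552, so N_q = e^(π×0.552)·tan²(59.45°) = 5.665 × 2.871 = 16.26.
N_c = (16.26 − 1)/tan28.9° = 27.65.
Effective surcharge at the founding depth q = γ·D_f = 20.2 × 1.3 = 26.26 kPa.
The water table coincides with the base, so in the self-weight term γ → γ' = 11.39 kN/m³.
q_ult = c·N_c·s_c + q·N_q + 0.5·γ·B·N_γ·s_γ
     = 21.2 × 27.645 × 1.3 + 26.26 × 16.261 + 0.5 × 11.39 × 1.6 × 12.6 × 0.8
     = 761.9 + 427.01 + 91.849 = 1280.8 kPa.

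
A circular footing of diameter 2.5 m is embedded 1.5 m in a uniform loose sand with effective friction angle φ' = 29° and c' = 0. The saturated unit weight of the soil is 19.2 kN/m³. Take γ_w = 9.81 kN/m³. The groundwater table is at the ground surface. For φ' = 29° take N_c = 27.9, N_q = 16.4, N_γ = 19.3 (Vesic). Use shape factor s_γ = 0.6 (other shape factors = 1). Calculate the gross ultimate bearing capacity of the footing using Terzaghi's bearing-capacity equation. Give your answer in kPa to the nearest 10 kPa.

q_ult ≈ 370 kPa

Water table at ground surface, so effective unit weight γ' = 19.2 − 9.81 = 9.39 kN/m³ is used throughout; overburden q = 9.39 × 1.5 = 14.085 kPa; the same γ' applies in the ½γBN_γ term.
Surcharge term q·N_q = 14.085 × 16.4 = 230.99 kPa; self-weight term 0.5·γ·B·N_γ·s_γ = 0.5 × 9.39 × 2.5 × 19.3 × 0.6 = 135.92 kPa.
q_ult = 230.99 + 135.92 = 366.91 kPa.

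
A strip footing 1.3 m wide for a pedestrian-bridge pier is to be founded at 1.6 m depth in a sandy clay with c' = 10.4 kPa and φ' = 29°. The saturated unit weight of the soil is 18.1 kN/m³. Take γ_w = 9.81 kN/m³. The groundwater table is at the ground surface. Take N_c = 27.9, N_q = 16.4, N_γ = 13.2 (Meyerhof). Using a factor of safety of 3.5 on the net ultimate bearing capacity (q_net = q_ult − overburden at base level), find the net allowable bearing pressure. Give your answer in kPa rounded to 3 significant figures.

γ' = 18.1 − 9.81 = 8.29 kN/m³ (submerged throughout). q = 8.29 × 1.6 = 13.264 kPa; the same γ' applies in the ½γBN_γ term.
c·N_c = 10.4 × 27.9 = 290.16 kPa
q·N_q = 13.264 × 16.4 = 217.53 kPa
0.5·γ·B·N_γ = 0.5 × 8.29 × 1.3 × 13.2 = 71.128 kPa
q_ult = 290.16 + 217.53 + 71.128 = 578.82 kPa.
q_net = 578.82 − 13.264 = 565.55 kPa.
q_all(net) = 565.55 / 3.5 = 161.59 kPa.

q_all(net) ≈ 162 kPa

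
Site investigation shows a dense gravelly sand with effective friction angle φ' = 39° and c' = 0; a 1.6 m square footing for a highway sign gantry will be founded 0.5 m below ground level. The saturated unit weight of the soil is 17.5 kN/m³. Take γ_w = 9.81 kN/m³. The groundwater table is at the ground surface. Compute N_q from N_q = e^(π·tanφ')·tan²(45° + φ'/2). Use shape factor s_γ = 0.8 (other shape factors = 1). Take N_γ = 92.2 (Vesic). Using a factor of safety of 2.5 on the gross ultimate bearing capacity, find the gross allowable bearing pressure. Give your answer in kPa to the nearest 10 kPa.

N_q = e^(π·tan39°)·tan²(64.5°) = 55.96.
Water table at ground surface, so effective unit weight γ' = 17.5 − 9.81 = 7.69 kN/m³ is used throughout; overburden q = 7.69 × 0.5 = 3.845 kPa; the same γ' applies in the ½γBN_γ term.
Surcharge term q·N_q = 3.845 × 55.957 = 215.16 kPa; self-weight term 0.5·γ·B·N_γ·s_γ = 0.5 × 7.69 × 1.6 × 92.2 × 0.8 = 453.77 kPa.
q_ult = 215.16 + 453.77 = 668.93 kPa.
q_all = 668.93 / 2.5 = 267.57 kPa.

q_all ≈ 270 kPa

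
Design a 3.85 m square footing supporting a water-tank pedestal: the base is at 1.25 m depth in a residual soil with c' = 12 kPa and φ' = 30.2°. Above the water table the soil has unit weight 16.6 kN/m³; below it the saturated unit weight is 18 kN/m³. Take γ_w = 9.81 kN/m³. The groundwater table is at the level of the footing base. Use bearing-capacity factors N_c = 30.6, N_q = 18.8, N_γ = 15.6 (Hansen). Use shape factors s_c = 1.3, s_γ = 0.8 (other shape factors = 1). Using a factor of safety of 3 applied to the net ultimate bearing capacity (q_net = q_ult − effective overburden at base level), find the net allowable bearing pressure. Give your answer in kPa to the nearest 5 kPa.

q_all(net) ≈ 350 kPa

q = γ·D_f = 16.6 × 1.25 = 20.75 kPa.
For the ½γBN_γ term take γ' = 18 − 9.81 = 8.19 kN/m³ (soil below base is submerged).
c·N_c·s_c = 12 × 30.6 × 1.3 = 477.36 kPa
q·N_q = 20.75 × 18.8 = 390.1 kPa
0.5·γ·B·N_γ·s_γ = 0.5 × 8.19 × 3.85 × 15.6 × 0.8 = 196.76 kPa
q_ult = 477.36 + 390.1 + 196.76 = 1064.2 kPa.
Net ultimate: q_net = 1064.2 − 20.75 = 1043.5 kPa.
q_all(net) = 1043.5 / 3 = 347.82 kPa.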